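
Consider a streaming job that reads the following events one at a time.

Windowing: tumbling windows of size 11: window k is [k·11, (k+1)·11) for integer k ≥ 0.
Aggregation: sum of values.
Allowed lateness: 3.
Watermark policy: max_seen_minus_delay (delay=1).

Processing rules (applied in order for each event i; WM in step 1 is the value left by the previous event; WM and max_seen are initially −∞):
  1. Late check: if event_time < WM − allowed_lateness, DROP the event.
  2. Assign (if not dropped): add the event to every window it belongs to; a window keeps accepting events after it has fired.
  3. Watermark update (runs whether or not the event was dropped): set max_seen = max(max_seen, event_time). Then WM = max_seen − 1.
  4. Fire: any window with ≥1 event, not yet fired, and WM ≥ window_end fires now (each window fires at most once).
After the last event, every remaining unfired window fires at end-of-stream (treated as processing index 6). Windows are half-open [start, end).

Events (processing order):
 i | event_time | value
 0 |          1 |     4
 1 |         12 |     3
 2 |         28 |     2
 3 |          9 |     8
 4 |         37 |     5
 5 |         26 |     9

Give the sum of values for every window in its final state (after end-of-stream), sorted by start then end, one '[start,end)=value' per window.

i=0 t=1 v=4: → [0,11); WM=0
i=1 t=12 v=3: → [11,22); WM=11; [0,11) fires=4
i=2 t=28 v=2: → [22,33); WM=27; [11,22) fires=3
i=3 t=9 v=8: DROP (t<27-3); WM=27
i=4 t=37 v=5: → [33,44); WM=36; [22,33) fires=2
i=5 t=26 v=9: DROP (t<36-3); WM=36

[0,11)=4 [11,22)=3 [22,33)=2 [33,44)=5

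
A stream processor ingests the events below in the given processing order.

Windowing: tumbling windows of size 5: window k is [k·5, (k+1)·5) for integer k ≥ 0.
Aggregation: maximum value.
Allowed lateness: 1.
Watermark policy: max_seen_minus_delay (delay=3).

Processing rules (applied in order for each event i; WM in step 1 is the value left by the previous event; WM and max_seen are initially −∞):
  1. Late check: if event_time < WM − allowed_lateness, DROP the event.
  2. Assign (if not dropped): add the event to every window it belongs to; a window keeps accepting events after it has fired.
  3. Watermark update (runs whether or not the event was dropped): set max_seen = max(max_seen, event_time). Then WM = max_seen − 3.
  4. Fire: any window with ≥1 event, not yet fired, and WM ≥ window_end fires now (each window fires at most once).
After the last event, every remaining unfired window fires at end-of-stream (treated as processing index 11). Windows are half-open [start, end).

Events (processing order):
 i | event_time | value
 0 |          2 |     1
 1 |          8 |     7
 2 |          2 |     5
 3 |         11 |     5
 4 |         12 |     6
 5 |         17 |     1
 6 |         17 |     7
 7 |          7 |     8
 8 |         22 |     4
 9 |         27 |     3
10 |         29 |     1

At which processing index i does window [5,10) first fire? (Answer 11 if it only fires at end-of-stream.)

i=0 t=2 v=1: → [0,5); WM=-1
i=1 t=8 v=7: → [5,10); WM=5; [0,5) fires=1
i=2 t=2 v=5: DROP (t<5-1); WM=5
i=3 t=11 v=5: → [10,15); WM=8
i=4 t=12 v=6: → [10,15); WM=9
i=5 t=17 v=1: → [15,20); WM=14; [5,10) fires=7
i=6 t=17 v=7: → [15,20); WM=14
i=7 t=7 v=8: DROP (t<14-1); WM=14
i=8 t=22 v=4: → [20,25); WM=19; [10,15) fires=6
i=9 t=27 v=3: → [25,30); WM=24; [15,20) fires=7
i=10 t=29 v=1: → [25,30); WM=26; [20,25) fires=4

5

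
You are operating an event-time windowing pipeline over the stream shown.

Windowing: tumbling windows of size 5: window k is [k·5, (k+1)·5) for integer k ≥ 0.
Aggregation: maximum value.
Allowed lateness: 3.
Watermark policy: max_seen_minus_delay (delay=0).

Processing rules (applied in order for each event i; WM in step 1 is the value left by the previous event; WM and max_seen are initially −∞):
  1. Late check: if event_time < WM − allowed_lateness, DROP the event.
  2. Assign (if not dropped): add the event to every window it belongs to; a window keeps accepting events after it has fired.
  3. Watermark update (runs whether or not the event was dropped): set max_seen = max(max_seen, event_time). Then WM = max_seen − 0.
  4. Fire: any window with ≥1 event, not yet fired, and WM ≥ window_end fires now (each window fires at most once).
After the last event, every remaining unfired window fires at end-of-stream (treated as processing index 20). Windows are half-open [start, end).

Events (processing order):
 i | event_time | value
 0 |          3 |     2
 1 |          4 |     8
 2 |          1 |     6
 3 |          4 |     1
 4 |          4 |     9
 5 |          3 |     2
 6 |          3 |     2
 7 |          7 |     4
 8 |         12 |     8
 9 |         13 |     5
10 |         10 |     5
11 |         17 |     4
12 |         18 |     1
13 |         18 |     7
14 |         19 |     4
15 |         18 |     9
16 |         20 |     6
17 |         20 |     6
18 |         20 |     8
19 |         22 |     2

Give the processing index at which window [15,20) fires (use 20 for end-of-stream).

16

i=0 t=3 v=2: → [0,5); WM=3
i=1 t=4 v=8: → [0,5); WM=4
i=2 t=1 v=6: → [0,5); WM=4
i=3 t=4 v=1: → [0,5); WM=4
i=4 t=4 v=9: → [0,5); WM=4
i=5 t=3 v=2: → [0,5); WM=4
i=6 t=3 v=2: → [0,5); WM=4
i=7 t=7 v=4: → [5,10); WM=7; [0,5) fires=9
i=8 t=12 v=8: → [10,15); WM=12; [5,10) fires=4
i=9 t=13 v=5: → [10,15); WM=13
i=10 t=10 v=5: → [10,15); WM=13
i=11 t=17 v=4: → [15,20); WM=17; [10,15) fires=8
i=12 t=18 v=1: → [15,20); WM=18
i=13 t=18 v=7: → [15,20); WM=18
i=14 t=19 v=4: → [15,20); WM=19
i=15 t=18 v=9: → [15,20); WM=19
i=16 t=20 v=6: → [20,25); WM=20; [15,20) fires=9
i=17 t=20 v=6: → [20,25); WM=20
i=18 t=20 v=8: → [20,25); WM=20
i=19 t=22 v=2: → [20,25); WM=22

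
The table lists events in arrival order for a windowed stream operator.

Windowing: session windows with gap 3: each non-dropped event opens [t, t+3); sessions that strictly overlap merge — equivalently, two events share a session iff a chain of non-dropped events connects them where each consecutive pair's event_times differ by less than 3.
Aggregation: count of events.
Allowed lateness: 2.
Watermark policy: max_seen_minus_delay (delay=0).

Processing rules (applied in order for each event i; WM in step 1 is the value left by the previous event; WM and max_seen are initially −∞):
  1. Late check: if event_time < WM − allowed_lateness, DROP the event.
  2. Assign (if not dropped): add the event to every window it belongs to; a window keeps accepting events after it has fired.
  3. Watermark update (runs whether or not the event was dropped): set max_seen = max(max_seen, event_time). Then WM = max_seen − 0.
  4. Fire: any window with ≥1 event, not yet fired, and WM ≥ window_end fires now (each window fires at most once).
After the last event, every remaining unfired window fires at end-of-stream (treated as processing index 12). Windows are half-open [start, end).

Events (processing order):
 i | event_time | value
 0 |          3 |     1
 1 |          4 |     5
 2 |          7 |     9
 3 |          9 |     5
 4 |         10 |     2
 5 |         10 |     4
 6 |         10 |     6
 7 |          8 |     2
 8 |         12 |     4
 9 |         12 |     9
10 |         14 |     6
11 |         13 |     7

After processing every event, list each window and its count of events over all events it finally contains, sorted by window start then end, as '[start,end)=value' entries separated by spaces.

[3,7)=2 [7,17)=10

i=0 t=3 v=1: → [3,6); WM=3
i=1 t=4 v=5: → [3,7); WM=4
i=2 t=7 v=9: → [7,10); WM=7
i=3 t=9 v=5: → [7,12); WM=9
i=4 t=10 v=2: → [7,13); WM=10
i=5 t=10 v=4: → [7,13); WM=10
i=6 t=10 v=6: → [7,13); WM=10
i=7 t=8 v=2: → [7,13); WM=10
i=8 t=12 v=4: → [7,15); WM=12
i=9 t=12 v=9: → [7,15); WM=12
i=10 t=14 v=6: → [7,17); WM=14
i=11 t=13 v=7: → [7,17); WM=14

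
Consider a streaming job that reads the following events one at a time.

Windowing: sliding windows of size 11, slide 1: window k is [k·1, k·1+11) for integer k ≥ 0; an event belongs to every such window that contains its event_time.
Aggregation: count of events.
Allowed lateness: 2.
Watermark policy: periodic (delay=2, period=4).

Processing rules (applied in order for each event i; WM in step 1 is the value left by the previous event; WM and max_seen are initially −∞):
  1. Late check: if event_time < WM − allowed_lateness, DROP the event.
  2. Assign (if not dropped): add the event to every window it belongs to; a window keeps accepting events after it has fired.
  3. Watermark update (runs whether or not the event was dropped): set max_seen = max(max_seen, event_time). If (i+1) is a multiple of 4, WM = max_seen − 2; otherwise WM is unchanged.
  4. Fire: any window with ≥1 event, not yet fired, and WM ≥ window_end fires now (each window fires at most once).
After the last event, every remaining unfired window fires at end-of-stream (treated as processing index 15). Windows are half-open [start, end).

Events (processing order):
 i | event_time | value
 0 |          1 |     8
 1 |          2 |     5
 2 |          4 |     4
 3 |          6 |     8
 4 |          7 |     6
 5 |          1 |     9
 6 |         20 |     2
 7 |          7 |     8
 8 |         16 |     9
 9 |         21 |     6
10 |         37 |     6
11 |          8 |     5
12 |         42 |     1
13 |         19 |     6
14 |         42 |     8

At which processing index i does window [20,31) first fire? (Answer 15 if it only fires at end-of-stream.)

i=0 t=1 v=8: → [1,12),[0,11); WM=−∞
i=1 t=2 v=5: → [2,13),[1,12),[0,11); WM=−∞
i=2 t=4 v=4: → [4,15),[3,14),[2,13),[1,12),[0,11); WM=−∞
i=3 t=6 v=8: → [6,17),[5,16),[4,15),[3,14),[2,13),[1,12),[0,11); WM=4
i=4 t=7 v=6: → [7,18),[6,17),[5,16),[4,15),[3,14),[2,13),[1,12),[0,11); WM=4
i=5 t=1 v=9: DROP (t<4-2); WM=4
i=6 t=20 v=2: → [20,31),[19,30),[18,29),[17,28),[16,27),[15,26),[14,25),[13,24),[12,23),[11,22),[10,21); WM=4
i=7 t=7 v=8: → [7,18),[6,17),[5,16),[4,15),[3,14),[2,13),[1,12),[0,11); WM=18; [0,11) fires=6 [1,12) fires=6 [2,13) fires=5 [3,14) fires=4 [4,15) fires=4 [5,16) fires=3 [6,17) fires=3 [7,18) fires=2
i=8 t=16 v=9: → [16,27),[15,26),[14,25),[13,24),[12,23),[11,22),[10,21),[9,20),[8,19),[7,18),[6,17); WM=18
i=9 t=21 v=6: → [21,32),[20,31),[19,30),[18,29),[17,28),[16,27),[15,26),[14,25),[13,24),[12,23),[11,22); WM=18
i=10 t=37 v=6: → [37,48),[36,47),[35,46),[34,45),[33,44),[32,43),[31,42),[30,41),[29,40),[28,39),[27,38); WM=18
i=11 t=8 v=5: DROP (t<18-2); WM=35; [8,19) fires=1 [9,20) fires=1 [10,21) fires=2 [11,22) fires=3 [12,23) fires=3 [13,24) fires=3 [14,25) fires=3 [15,26) fires=3 [16,27) fires=3 [17,28) fires=2 [18,29) fires=2 [19,30) fires=2 [20,31) fires=2 [21,32) fires=1
i=12 t=42 v=1: → [42,53),[41,52),[40,51),[39,50),[38,49),[37,48),[36,47),[35,46),[34,45),[33,44),[32,43); WM=35
i=13 t=19 v=6: DROP (t<35-2); WM=35
i=14 t=42 v=8: → [42,53),[41,52),[40,51),[39,50),[38,49),[37,48),[36,47),[35,46),[34,45),[33,44),[32,43); WM=35

11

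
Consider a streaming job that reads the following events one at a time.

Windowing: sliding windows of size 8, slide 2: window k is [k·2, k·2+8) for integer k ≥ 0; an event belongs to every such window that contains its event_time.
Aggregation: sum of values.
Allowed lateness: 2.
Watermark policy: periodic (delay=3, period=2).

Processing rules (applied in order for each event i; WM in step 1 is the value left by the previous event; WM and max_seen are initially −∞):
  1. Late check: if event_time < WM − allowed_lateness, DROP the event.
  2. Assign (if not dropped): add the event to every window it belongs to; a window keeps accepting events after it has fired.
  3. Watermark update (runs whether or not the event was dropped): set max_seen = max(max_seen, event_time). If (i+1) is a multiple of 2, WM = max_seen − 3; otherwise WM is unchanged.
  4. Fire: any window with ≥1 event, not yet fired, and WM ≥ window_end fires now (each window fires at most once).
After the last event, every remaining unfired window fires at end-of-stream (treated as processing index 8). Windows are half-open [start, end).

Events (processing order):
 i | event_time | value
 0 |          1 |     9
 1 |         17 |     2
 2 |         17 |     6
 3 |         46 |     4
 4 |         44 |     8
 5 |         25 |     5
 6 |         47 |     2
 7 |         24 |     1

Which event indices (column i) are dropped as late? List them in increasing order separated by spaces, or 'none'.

i=0 t=1 v=9: → [0,8); WM=−∞
i=1 t=17 v=2: → [16,24),[14,22),[12,20),[10,18); WM=14; [0,8) fires=9
i=2 t=17 v=6: → [16,24),[14,22),[12,20),[10,18); WM=14
i=3 t=46 v=4: → [46,54),[44,52),[42,50),[40,48); WM=43; [10,18) fires=8 [12,20) fires=8 [14,22) fires=8 [16,24) fires=8
i=4 t=44 v=8: → [44,52),[42,50),[40,48),[38,46); WM=43
i=5 t=25 v=5: DROP (t<43-2); WM=43
i=6 t=47 v=2: → [46,54),[44,52),[42,50),[40,48); WM=43
i=7 t=24 v=1: DROP (t<43-2); WM=44

5 7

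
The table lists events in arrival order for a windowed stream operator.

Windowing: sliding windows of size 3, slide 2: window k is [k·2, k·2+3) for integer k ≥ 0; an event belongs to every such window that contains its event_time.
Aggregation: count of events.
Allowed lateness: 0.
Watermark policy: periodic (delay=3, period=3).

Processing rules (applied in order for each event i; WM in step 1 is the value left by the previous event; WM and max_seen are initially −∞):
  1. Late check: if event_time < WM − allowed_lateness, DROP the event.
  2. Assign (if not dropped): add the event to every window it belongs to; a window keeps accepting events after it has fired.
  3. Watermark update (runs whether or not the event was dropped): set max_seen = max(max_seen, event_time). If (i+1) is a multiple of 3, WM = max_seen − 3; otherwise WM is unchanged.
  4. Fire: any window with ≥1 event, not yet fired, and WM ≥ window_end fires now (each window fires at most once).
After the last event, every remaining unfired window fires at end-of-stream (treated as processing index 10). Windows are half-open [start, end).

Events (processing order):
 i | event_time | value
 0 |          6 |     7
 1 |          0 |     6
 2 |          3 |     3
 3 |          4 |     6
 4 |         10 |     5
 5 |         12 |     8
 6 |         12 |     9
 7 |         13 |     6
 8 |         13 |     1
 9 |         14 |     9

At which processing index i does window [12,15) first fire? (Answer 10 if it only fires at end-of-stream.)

10

i=0 t=6 v=7: → [6,9),[4,7); WM=−∞
i=1 t=0 v=6: → [0,3); WM=−∞
i=2 t=3 v=3: → [2,5); WM=3; [0,3) fires=1
i=3 t=4 v=6: → [4,7),[2,5); WM=3
i=4 t=10 v=5: → [10,13),[8,11); WM=3
i=5 t=12 v=8: → [12,15),[10,13); WM=9; [2,5) fires=2 [4,7) fires=2 [6,9) fires=1
i=6 t=12 v=9: → [12,15),[10,13); WM=9
i=7 t=13 v=6: → [12,15); WM=9
i=8 t=13 v=1: → [12,15); WM=10
i=9 t=14 v=9: → [14,17),[12,15); WM=10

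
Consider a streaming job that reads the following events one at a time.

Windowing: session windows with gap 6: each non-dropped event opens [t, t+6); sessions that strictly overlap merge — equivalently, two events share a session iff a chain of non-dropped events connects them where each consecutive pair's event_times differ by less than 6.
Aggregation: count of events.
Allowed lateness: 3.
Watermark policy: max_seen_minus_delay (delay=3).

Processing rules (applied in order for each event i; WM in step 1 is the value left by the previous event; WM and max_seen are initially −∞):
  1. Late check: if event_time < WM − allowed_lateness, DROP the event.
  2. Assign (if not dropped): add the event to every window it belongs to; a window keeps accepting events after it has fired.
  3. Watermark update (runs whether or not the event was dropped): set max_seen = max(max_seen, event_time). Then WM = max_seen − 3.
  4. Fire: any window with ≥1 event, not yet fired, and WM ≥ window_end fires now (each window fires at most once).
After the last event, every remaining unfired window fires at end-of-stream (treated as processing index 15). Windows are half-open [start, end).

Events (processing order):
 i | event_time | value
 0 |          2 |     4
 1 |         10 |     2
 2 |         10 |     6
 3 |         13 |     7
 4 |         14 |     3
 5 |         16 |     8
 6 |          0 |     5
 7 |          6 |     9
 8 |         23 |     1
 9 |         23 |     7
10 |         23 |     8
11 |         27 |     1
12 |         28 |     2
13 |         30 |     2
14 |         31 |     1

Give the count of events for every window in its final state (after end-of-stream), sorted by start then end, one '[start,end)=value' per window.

[2,8)=1 [10,22)=5 [23,37)=7

i=0 t=2 v=4: → [2,8); WM=-1
i=1 t=10 v=2: → [10,16); WM=7
i=2 t=10 v=6: → [10,16); WM=7
i=3 t=13 v=7: → [10,19); WM=10
i=4 t=14 v=3: → [10,20); WM=11
i=5 t=16 v=8: → [10,22); WM=13
i=6 t=0 v=5: DROP (t<13-3); WM=13
i=7 t=6 v=9: DROP (t<13-3); WM=13
i=8 t=23 v=1: → [23,29); WM=20
i=9 t=23 v=7: → [23,29); WM=20
i=10 t=23 v=8: → [23,29); WM=20
i=11 t=27 v=1: → [23,33); WM=24
i=12 t=28 v=2: → [23,34); WM=25
i=13 t=30 v=2: → [23,36); WM=27
i=14 t=31 v=1: → [23,37); WM=28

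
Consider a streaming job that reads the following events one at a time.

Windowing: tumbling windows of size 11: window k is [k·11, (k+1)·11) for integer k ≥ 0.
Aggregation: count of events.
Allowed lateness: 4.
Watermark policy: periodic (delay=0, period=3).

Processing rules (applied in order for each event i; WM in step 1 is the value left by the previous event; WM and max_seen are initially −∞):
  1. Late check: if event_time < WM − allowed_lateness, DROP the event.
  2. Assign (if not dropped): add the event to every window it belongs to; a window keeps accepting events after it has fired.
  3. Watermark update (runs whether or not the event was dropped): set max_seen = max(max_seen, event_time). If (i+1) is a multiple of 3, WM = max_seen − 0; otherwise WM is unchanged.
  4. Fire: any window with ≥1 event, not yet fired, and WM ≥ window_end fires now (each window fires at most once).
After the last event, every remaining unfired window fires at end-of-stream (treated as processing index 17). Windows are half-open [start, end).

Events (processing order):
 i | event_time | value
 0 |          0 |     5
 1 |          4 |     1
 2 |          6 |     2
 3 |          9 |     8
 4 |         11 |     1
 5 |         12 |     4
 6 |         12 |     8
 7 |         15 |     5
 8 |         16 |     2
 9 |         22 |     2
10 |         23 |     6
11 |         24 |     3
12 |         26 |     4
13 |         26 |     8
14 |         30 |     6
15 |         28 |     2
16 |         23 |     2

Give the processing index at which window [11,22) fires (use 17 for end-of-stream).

11

i=0 t=0 v=5: → [0,11); WM=−∞
i=1 t=4 v=1: → [0,11); WM=−∞
i=2 t=6 v=2: → [0,11); WM=6
i=3 t=9 v=8: → [0,11); WM=6
i=4 t=11 v=1: → [11,22); WM=6
i=5 t=12 v=4: → [11,22); WM=12; [0,11) fires=4
i=6 t=12 v=8: → [11,22); WM=12
i=7 t=15 v=5: → [11,22); WM=12
i=8 t=16 v=2: → [11,22); WM=16
i=9 t=22 v=2: → [22,33); WM=16
i=10 t=23 v=6: → [22,33); WM=16
i=11 t=24 v=3: → [22,33); WM=24; [11,22) fires=5
i=12 t=26 v=4: → [22,33); WM=24
i=13 t=26 v=8: → [22,33); WM=24
i=14 t=30 v=6: → [22,33); WM=30
i=15 t=28 v=2: → [22,33); WM=30
i=16 t=23 v=2: DROP (t<30-4); WM=30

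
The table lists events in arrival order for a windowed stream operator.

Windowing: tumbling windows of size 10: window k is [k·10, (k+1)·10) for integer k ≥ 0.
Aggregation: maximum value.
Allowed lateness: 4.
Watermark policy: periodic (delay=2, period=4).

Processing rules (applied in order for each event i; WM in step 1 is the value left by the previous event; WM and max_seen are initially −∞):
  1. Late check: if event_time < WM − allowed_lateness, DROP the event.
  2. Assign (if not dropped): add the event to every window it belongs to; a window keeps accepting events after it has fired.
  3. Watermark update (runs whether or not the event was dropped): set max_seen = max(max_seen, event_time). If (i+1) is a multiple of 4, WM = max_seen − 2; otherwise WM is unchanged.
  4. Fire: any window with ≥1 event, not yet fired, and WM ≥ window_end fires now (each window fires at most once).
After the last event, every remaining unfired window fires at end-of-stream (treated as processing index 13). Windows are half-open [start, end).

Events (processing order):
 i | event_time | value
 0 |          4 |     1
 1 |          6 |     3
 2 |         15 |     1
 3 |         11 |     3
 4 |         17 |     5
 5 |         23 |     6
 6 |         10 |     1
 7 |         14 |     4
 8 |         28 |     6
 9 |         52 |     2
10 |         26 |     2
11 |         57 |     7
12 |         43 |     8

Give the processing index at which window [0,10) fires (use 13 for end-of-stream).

3

i=0 t=4 v=1: → [0,10); WM=−∞
i=1 t=6 v=3: → [0,10); WM=−∞
i=2 t=15 v=1: → [10,20); WM=−∞
i=3 t=11 v=3: → [10,20); WM=13; [0,10) fires=3
i=4 t=17 v=5: → [10,20); WM=13
i=5 t=23 v=6: → [20,30); WM=13
i=6 t=10 v=1: → [10,20); WM=13
i=7 t=14 v=4: → [10,20); WM=21; [10,20) fires=5
i=8 t=28 v=6: → [20,30); WM=21
i=9 t=52 v=2: → [50,60); WM=21
i=10 t=26 v=2: → [20,30); WM=21
i=11 t=57 v=7: → [50,60); WM=55; [20,30) fires=6
i=12 t=43 v=8: DROP (t<55-4); WM=55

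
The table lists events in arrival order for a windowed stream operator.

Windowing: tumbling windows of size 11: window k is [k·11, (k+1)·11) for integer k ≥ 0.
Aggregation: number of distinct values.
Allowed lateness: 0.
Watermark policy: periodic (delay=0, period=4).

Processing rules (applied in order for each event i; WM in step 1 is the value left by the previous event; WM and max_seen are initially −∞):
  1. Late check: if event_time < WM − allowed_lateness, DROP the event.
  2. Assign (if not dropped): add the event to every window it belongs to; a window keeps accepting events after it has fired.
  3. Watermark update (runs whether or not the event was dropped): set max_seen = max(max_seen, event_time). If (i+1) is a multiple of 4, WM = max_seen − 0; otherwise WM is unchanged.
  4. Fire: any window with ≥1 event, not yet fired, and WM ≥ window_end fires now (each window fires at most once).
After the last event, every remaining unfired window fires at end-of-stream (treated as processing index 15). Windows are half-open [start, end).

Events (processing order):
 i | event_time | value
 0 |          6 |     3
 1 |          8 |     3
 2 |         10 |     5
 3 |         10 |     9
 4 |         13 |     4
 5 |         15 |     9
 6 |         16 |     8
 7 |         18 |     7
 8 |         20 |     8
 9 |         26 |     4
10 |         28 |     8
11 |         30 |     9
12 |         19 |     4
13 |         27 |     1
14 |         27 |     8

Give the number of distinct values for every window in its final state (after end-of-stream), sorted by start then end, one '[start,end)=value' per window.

i=0 t=6 v=3: → [0,11); WM=−∞
i=1 t=8 v=3: → [0,11); WM=−∞
i=2 t=10 v=5: → [0,11); WM=−∞
i=3 t=10 v=9: → [0,11); WM=10
i=4 t=13 v=4: → [11,22); WM=10
i=5 t=15 v=9: → [11,22); WM=10
i=6 t=16 v=8: → [11,22); WM=10
i=7 t=18 v=7: → [11,22); WM=18; [0,11) fires=3
i=8 t=20 v=8: → [11,22); WM=18
i=9 t=26 v=4: → [22,33); WM=18
i=10 t=28 v=8: → [22,33); WM=18
i=11 t=30 v=9: → [22,33); WM=30; [11,22) fires=4
i=12 t=19 v=4: DROP (t<30-0); WM=30
i=13 t=27 v=1: DROP (t<30-0); WM=30
i=14 t=27 v=8: DROP (t<30-0); WM=30

[0,11)=3 [11,22)=4 [22,33)=3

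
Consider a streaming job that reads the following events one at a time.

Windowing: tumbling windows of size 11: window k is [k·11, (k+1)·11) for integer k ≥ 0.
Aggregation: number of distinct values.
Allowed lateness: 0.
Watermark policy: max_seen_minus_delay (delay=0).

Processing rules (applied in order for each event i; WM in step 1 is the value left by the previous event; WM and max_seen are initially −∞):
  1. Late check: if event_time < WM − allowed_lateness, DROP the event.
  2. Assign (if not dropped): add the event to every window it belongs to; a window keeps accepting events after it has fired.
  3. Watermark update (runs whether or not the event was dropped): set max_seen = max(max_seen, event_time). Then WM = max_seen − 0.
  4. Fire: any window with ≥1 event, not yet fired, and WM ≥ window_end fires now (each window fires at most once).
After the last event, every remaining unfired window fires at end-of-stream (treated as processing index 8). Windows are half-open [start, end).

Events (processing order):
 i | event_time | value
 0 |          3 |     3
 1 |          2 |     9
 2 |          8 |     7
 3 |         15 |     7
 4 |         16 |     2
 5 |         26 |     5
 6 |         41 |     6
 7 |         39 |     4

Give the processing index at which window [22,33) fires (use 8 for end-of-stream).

i=0 t=3 v=3: → [0,11); WM=3
i=1 t=2 v=9: DROP (t<3-0); WM=3
i=2 t=8 v=7: → [0,11); WM=8
i=3 t=15 v=7: → [11,22); WM=15; [0,11) fires=2
i=4 t=16 v=2: → [11,22); WM=16
i=5 t=26 v=5: → [22,33); WM=26; [11,22) fires=2
i=6 t=41 v=6: → [33,44); WM=41; [22,33) fires=1
i=7 t=39 v=4: DROP (t<41-0); WM=41

6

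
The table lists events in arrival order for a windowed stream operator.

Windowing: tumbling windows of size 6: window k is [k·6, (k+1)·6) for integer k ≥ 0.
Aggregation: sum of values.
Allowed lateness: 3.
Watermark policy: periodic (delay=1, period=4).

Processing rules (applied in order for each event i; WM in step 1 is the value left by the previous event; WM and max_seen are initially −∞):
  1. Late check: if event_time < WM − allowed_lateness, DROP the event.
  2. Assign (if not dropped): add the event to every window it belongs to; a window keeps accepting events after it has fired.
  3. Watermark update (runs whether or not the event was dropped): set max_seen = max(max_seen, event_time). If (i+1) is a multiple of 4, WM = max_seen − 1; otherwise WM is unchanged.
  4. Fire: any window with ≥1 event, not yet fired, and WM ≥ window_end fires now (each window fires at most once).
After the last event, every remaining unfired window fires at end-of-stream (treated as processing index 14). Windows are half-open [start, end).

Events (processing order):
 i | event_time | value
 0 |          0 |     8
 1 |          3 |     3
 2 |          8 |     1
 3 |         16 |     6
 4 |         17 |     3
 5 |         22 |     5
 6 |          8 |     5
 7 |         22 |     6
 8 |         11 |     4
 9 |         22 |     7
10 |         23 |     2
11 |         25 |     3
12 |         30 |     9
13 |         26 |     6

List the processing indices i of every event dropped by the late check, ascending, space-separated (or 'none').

6 8

i=0 t=0 v=8: → [0,6); WM=−∞
i=1 t=3 v=3: → [0,6); WM=−∞
i=2 t=8 v=1: → [6,12); WM=−∞
i=3 t=16 v=6: → [12,18); WM=15; [0,6) fires=11 [6,12) fires=1
i=4 t=17 v=3: → [12,18); WM=15
i=5 t=22 v=5: → [18,24); WM=15
i=6 t=8 v=5: DROP (t<15-3); WM=15
i=7 t=22 v=6: → [18,24); WM=21; [12,18) fires=9
i=8 t=11 v=4: DROP (t<21-3); WM=21
i=9 t=22 v=7: → [18,24); WM=21
i=10 t=23 v=2: → [18,24); WM=21
i=11 t=25 v=3: → [24,30); WM=24; [18,24) fires=20
i=12 t=30 v=9: → [30,36); WM=24
i=13 t=26 v=6: → [24,30); WM=24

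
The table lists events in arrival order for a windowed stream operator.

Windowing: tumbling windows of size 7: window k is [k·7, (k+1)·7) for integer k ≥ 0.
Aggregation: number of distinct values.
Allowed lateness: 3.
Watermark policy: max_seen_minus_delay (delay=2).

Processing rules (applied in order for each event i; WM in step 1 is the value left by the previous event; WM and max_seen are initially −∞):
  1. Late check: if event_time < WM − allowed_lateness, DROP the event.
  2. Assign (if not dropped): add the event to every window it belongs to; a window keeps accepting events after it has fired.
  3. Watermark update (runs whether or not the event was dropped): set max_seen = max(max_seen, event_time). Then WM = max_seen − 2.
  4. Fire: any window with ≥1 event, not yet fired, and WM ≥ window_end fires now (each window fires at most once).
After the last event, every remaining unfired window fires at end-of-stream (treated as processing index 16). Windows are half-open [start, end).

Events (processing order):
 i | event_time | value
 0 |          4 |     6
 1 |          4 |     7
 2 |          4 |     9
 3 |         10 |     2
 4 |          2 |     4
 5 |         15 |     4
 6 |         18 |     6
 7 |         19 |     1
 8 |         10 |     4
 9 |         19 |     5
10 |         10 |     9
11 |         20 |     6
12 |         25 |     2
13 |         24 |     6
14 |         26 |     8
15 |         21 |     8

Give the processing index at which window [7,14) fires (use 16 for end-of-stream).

i=0 t=4 v=6: → [0,7); WM=2
i=1 t=4 v=7: → [0,7); WM=2
i=2 t=4 v=9: → [0,7); WM=2
i=3 t=10 v=2: → [7,14); WM=8; [0,7) fires=3
i=4 t=2 v=4: DROP (t<8-3); WM=8
i=5 t=15 v=4: → [14,21); WM=13
i=6 t=18 v=6: → [14,21); WM=16; [7,14) fires=1
i=7 t=19 v=1: → [14,21); WM=17
i=8 t=10 v=4: DROP (t<17-3); WM=17
i=9 t=19 v=5: → [14,21); WM=17
i=10 t=10 v=9: DROP (t<17-3); WM=17
i=11 t=20 v=6: → [14,21); WM=18
i=12 t=25 v=2: → [21,28); WM=23; [14,21) fires=4
i=13 t=24 v=6: → [21,28); WM=23
i=14 t=26 v=8: → [21,28); WM=24
i=15 t=21 v=8: → [21,28); WM=24

6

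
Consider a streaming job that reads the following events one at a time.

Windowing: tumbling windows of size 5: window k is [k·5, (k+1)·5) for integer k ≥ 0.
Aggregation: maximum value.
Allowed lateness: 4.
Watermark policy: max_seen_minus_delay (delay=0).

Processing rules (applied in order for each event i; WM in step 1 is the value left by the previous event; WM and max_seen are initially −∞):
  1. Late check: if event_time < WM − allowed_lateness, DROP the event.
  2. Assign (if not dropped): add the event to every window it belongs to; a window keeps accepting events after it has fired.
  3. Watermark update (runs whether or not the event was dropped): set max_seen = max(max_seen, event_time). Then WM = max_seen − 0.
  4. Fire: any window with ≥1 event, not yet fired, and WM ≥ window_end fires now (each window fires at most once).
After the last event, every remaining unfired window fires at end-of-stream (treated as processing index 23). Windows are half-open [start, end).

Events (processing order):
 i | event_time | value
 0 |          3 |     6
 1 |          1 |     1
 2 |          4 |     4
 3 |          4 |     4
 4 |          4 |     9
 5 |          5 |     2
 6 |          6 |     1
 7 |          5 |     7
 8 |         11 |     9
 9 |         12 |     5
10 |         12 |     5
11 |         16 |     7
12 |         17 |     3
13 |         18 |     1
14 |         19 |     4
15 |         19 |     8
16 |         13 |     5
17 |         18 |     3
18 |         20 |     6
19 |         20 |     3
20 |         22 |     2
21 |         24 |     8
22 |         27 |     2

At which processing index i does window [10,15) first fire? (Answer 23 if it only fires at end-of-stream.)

i=0 t=3 v=6: → [0,5); WM=3
i=1 t=1 v=1: → [0,5); WM=3
i=2 t=4 v=4: → [0,5); WM=4
i=3 t=4 v=4: → [0,5); WM=4
i=4 t=4 v=9: → [0,5); WM=4
i=5 t=5 v=2: → [5,10); WM=5; [0,5) fires=9
i=6 t=6 v=1: → [5,10); WM=6
i=7 t=5 v=7: → [5,10); WM=6
i=8 t=11 v=9: → [10,15); WM=11; [5,10) fires=7
i=9 t=12 v=5: → [10,15); WM=12
i=10 t=12 v=5: → [10,15); WM=12
i=11 t=16 v=7: → [15,20); WM=16; [10,15) fires=9
i=12 t=17 v=3: → [15,20); WM=17
i=13 t=18 v=1: → [15,20); WM=18
i=14 t=19 v=4: → [15,20); WM=19
i=15 t=19 v=8: → [15,20); WM=19
i=16 t=13 v=5: DROP (t<19-4); WM=19
i=17 t=18 v=3: → [15,20); WM=19
i=18 t=20 v=6: → [20,25); WM=20; [15,20) fires=8
i=19 t=20 v=3: → [20,25); WM=20
i=20 t=22 v=2: → [20,25); WM=22
i=21 t=24 v=8: → [20,25); WM=24
i=22 t=27 v=2: → [25,30); WM=27; [20,25) fires=8

11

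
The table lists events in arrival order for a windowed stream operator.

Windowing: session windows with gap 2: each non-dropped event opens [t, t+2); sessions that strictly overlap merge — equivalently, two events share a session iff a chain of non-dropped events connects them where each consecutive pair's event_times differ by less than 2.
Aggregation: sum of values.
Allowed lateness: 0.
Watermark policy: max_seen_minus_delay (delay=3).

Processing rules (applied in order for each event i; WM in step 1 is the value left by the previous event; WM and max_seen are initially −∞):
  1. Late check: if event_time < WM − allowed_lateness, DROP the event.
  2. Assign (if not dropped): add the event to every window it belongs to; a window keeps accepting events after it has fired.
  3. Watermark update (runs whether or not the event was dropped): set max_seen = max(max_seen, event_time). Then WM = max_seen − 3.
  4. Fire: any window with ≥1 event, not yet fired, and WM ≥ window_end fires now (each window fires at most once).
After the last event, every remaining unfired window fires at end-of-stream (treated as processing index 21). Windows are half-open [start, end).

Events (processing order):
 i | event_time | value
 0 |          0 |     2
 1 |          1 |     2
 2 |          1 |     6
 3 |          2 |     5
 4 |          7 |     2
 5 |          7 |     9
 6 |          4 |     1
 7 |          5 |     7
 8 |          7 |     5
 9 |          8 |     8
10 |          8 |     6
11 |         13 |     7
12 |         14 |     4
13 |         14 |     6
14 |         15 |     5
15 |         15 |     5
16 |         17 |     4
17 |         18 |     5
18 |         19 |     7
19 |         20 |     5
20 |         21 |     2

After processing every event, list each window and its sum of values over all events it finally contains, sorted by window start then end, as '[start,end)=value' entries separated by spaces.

i=0 t=0 v=2: → [0,2); WM=-3
i=1 t=1 v=2: → [0,3); WM=-2
i=2 t=1 v=6: → [0,3); WM=-2
i=3 t=2 v=5: → [0,4); WM=-1
i=4 t=7 v=2: → [7,9); WM=4
i=5 t=7 v=9: → [7,9); WM=4
i=6 t=4 v=1: → [4,6); WM=4
i=7 t=5 v=7: → [4,7); WM=4
i=8 t=7 v=5: → [7,9); WM=4
i=9 t=8 v=8: → [7,10); WM=5
i=10 t=8 v=6: → [7,10); WM=5
i=11 t=13 v=7: → [13,15); WM=10
i=12 t=14 v=4: → [13,16); WM=11
i=13 t=14 v=6: → [13,16); WM=11
i=14 t=15 v=5: → [13,17); WM=12
i=15 t=15 v=5: → [13,17); WM=12
i=16 t=17 v=4: → [17,19); WM=14
i=17 t=18 v=5: → [17,20); WM=15
i=18 t=19 v=7: → [17,21); WM=16
i=19 t=20 v=5: → [17,22); WM=17
i=20 t=21 v=2: → [17,23); WM=18

[0,4)=15 [4,7)=8 [7,10)=30 [13,17)=27 [17,23)=23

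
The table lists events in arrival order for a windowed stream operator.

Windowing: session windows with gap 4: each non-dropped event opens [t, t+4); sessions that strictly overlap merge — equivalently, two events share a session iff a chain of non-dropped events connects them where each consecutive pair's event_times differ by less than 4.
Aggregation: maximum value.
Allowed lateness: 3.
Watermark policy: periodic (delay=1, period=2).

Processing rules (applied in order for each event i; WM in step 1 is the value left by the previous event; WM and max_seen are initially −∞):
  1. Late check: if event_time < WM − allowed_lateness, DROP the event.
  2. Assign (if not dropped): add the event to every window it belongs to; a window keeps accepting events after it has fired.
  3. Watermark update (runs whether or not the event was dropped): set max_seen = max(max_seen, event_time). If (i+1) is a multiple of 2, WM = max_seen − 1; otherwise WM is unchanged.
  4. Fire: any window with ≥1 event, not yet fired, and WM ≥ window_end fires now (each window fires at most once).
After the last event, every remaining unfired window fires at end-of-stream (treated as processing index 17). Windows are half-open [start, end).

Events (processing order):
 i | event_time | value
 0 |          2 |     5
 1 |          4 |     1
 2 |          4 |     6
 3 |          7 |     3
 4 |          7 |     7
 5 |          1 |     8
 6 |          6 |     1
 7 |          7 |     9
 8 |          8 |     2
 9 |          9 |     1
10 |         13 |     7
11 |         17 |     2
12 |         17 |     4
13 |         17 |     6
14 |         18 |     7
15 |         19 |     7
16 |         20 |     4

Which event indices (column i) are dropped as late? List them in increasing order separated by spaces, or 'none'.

i=0 t=2 v=5: → [2,6); WM=−∞
i=1 t=4 v=1: → [2,8); WM=3
i=2 t=4 v=6: → [2,8); WM=3
i=3 t=7 v=3: → [2,11); WM=6
i=4 t=7 v=7: → [2,11); WM=6
i=5 t=1 v=8: DROP (t<6-3); WM=6
i=6 t=6 v=1: → [2,11); WM=6
i=7 t=7 v=9: → [2,11); WM=6
i=8 t=8 v=2: → [2,12); WM=6
i=9 t=9 v=1: → [2,13); WM=8
i=10 t=13 v=7: → [13,17); WM=8
i=11 t=17 v=2: → [17,21); WM=16
i=12 t=17 v=4: → [17,21); WM=16
i=13 t=17 v=6: → [17,21); WM=16
i=14 t=18 v=7: → [17,22); WM=16
i=15 t=19 v=7: → [17,23); WM=18
i=16 t=20 v=4: → [17,24); WM=18

5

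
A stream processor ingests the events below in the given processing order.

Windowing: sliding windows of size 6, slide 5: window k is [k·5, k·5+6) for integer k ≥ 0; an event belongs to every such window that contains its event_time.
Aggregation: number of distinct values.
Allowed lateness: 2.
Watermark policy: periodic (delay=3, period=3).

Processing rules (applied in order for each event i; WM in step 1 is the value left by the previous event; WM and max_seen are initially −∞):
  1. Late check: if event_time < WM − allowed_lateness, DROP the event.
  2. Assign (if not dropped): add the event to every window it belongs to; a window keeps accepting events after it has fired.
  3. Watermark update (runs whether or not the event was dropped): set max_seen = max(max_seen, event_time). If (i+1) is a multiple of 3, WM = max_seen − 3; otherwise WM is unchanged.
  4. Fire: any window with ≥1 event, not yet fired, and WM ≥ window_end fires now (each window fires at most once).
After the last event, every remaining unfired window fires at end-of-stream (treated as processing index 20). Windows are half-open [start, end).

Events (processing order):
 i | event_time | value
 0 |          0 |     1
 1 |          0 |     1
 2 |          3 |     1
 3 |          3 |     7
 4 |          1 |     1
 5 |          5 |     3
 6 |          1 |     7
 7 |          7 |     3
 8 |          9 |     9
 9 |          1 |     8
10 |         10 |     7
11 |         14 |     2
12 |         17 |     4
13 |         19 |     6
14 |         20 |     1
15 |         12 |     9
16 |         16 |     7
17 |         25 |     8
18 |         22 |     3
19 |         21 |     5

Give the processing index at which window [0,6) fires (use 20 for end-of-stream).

i=0 t=0 v=1: → [0,6); WM=−∞
i=1 t=0 v=1: → [0,6); WM=−∞
i=2 t=3 v=1: → [0,6); WM=0
i=3 t=3 v=7: → [0,6); WM=0
i=4 t=1 v=1: → [0,6); WM=0
i=5 t=5 v=3: → [5,11),[0,6); WM=2
i=6 t=1 v=7: → [0,6); WM=2
i=7 t=7 v=3: → [5,11); WM=2
i=8 t=9 v=9: → [5,11); WM=6; [0,6) fires=3
i=9 t=1 v=8: DROP (t<6-2); WM=6
i=10 t=10 v=7: → [10,16),[5,11); WM=6
i=11 t=14 v=2: → [10,16); WM=11; [5,11) fires=3
i=12 t=17 v=4: → [15,21); WM=11
i=13 t=19 v=6: → [15,21); WM=11
i=14 t=20 v=1: → [20,26),[15,21); WM=17; [10,16) fires=2
i=15 t=12 v=9: DROP (t<17-2); WM=17
i=16 t=16 v=7: → [15,21); WM=17
i=17 t=25 v=8: → [25,31),[20,26); WM=22; [15,21) fires=4
i=18 t=22 v=3: → [20,26); WM=22
i=19 t=21 v=5: → [20,26); WM=22

8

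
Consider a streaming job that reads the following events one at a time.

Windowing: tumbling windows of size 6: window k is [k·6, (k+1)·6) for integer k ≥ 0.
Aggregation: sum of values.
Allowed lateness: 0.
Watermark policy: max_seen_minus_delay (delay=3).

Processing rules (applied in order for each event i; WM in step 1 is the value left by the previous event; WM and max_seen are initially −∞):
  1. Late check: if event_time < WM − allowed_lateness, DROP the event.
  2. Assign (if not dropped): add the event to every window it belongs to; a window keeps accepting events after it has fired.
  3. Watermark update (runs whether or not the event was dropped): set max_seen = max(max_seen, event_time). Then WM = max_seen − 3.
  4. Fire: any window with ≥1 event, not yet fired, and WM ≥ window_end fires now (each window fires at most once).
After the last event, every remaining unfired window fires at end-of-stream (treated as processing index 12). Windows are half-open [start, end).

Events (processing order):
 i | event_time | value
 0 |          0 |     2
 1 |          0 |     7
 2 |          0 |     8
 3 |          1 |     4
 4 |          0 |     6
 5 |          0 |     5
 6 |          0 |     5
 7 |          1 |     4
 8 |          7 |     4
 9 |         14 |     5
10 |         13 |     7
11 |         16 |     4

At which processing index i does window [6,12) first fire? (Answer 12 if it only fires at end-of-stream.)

i=0 t=0 v=2: → [0,6); WM=-3
i=1 t=0 v=7: → [0,6); WM=-3
i=2 t=0 v=8: → [0,6); WM=-3
i=3 t=1 v=4: → [0,6); WM=-2
i=4 t=0 v=6: → [0,6); WM=-2
i=5 t=0 v=5: → [0,6); WM=-2
i=6 t=0 v=5: → [0,6); WM=-2
i=7 t=1 v=4: → [0,6); WM=-2
i=8 t=7 v=4: → [6,12); WM=4
i=9 t=14 v=5: → [12,18); WM=11; [0,6) fires=41
i=10 t=13 v=7: → [12,18); WM=11
i=11 t=16 v=4: → [12,18); WM=13; [6,12) fires=4

11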